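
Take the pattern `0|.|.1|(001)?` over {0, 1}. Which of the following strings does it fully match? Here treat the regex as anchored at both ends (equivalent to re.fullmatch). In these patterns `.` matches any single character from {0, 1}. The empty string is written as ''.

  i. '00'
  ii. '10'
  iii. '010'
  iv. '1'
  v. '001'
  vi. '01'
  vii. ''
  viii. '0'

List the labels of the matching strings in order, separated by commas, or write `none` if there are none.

iv, v, vi, vii, viii

i → no match
ii → no match
iii → no match
iv → match
v → match
vi → match
vii → match
viii → match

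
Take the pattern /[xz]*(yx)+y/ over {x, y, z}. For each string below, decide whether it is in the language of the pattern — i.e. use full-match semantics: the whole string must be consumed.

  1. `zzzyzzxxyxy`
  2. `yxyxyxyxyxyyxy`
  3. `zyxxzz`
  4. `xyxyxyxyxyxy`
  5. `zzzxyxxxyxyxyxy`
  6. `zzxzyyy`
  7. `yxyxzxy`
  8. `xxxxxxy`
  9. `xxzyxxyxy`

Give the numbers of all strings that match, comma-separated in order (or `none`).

1 → no match
2 → no match
3 → no match — must end with `yxy`
4 → match
5 → no match
6 → no match — must end with `yxy`
7 → no match — must end with `yxy`
8 → no match — must end with `yxy`
9 → no match

4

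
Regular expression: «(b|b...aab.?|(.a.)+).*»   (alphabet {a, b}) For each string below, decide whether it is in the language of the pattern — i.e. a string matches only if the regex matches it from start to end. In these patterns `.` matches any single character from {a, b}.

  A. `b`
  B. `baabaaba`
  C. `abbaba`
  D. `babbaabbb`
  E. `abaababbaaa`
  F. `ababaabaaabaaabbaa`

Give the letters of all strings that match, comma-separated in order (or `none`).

A → match
B → match
C → no match
D → match
E → no match
F → no match

A, B, D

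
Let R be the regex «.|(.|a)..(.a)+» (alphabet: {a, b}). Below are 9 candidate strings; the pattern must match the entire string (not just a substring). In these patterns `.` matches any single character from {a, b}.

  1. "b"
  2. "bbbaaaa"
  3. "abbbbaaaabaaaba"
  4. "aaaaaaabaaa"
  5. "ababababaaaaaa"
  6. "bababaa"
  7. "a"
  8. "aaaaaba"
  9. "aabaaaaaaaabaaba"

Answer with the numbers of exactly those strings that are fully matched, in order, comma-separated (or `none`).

1, 2, 4, 7, 8

1 → match
2 → match
3 → no match
4 → match
5 → no match
6 → no match
7 → match
8 → match
9 → no match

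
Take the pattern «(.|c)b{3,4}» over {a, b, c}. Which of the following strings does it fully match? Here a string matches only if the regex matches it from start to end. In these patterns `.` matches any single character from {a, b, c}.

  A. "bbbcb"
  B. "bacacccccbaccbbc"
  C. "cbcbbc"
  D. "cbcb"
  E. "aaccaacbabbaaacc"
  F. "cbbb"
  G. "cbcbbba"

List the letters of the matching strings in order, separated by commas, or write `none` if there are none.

F

A. "bbbcb" → no match
B → no match — must end with "b"
C. "cbcbbc" → no match — must end with "b"
D. "cbcb" → no match
E → no match — must end with "b"
F. "cbbb" → match
G. "cbcbbba" → no match — must end with "b"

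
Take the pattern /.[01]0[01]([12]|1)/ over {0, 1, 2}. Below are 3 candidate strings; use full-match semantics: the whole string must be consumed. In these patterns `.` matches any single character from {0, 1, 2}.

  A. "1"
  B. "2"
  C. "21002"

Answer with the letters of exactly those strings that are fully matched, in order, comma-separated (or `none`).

A → no match
B → no match
C → match

C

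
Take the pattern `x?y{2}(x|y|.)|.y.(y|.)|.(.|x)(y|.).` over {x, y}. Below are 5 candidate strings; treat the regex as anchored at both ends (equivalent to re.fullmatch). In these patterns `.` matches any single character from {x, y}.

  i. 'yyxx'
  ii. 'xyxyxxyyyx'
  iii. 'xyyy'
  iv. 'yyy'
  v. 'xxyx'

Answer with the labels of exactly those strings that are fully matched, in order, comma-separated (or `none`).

i, iii, iv, v

i → match
ii → no match
iii → match
iv → match
v → match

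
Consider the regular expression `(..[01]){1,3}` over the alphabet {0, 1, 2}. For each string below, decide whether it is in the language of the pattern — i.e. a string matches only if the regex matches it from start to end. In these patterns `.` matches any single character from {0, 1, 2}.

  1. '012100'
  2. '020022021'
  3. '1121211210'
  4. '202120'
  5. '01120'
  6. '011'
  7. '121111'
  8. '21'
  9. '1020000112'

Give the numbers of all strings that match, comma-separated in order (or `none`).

1. '012100' → no match
2. '020022021' → no match
3. '1121211210' → no match
4. '202120' → no match
5. '01120' → no match
6. '011' → match
7. '121111' → match
8. '21' → no match
9. '1020000112' → no match

6, 7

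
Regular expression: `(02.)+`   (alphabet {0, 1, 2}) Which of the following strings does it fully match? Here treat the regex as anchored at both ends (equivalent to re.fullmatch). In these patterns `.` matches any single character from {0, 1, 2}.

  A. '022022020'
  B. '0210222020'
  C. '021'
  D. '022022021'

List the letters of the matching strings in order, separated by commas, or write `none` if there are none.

A → match
B → no match
C → match
D → match

A, C, D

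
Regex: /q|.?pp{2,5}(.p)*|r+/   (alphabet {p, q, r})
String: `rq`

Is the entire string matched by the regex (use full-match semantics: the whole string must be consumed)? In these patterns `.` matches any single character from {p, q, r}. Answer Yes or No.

No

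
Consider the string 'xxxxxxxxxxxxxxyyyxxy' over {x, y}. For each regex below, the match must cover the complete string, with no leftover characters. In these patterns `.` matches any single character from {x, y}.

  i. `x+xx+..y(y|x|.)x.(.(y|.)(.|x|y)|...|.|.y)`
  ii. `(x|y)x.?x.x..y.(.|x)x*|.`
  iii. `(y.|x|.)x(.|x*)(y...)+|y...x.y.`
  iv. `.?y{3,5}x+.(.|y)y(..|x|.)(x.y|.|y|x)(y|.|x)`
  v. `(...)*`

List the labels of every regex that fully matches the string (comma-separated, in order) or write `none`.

i

i → match
ii → no match
iii → no match
iv → no match
v → no match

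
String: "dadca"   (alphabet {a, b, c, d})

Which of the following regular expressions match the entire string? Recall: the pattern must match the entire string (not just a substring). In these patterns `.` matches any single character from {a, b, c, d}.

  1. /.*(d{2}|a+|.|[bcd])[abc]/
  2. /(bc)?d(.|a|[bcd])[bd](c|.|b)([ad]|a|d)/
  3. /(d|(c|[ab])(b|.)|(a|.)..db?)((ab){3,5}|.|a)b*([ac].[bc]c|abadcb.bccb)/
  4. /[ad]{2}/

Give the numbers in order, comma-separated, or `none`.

1 → match
2 → match
3 → no match
4 → no match

1, 2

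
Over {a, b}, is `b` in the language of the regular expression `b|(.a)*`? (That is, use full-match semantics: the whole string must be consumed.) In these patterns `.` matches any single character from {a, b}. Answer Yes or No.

Yes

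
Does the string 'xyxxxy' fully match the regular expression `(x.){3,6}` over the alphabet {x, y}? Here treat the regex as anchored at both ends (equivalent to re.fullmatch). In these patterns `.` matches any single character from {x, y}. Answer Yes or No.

Yes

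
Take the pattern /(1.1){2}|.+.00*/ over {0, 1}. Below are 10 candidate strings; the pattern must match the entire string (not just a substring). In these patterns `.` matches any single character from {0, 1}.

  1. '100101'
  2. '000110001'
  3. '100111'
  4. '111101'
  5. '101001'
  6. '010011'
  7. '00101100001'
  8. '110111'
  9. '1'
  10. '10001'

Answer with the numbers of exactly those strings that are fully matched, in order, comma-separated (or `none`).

4

1. '100101' → no match
2. '000110001' → no match
3. '100111' → no match
4. '111101' → match
5. '101001' → no match
6. '010011' → no match
7. '00101100001' → no match
8. '110111' → no match
9. '1' → no match
10. '10001' → no match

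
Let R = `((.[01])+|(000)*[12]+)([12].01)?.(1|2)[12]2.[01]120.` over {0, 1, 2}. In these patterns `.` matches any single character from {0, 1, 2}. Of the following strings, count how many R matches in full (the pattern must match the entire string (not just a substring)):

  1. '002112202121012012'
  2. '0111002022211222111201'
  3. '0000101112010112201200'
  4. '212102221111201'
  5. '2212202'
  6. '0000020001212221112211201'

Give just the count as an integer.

1 → no match
2 → no match
3 → match
4 → no match
5 → no match
6 → no match
Total matched: 1

1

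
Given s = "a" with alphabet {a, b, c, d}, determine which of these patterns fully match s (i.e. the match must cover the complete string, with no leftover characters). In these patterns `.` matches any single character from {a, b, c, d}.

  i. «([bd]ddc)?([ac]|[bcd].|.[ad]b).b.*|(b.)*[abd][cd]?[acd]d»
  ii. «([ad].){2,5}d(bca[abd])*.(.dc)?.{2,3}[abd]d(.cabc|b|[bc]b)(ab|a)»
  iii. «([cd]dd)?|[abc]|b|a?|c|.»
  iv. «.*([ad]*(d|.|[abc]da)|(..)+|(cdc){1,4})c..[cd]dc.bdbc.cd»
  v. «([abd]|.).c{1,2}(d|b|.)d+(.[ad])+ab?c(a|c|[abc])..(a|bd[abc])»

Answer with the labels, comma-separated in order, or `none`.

iii

i → no match
ii → no match
iii → match
iv → no match — must end with "cd"
v → no match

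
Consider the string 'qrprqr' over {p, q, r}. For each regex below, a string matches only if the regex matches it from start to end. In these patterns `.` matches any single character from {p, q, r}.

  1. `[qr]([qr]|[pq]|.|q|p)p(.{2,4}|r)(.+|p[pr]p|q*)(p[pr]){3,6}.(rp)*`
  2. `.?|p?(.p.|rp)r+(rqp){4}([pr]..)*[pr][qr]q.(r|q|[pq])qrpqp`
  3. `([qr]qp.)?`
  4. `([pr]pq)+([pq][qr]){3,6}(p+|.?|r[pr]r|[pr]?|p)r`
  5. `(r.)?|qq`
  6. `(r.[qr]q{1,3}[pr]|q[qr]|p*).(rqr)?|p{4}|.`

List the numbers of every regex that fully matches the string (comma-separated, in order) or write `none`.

6

1 → no match
2 → no match
3 → no match
4 → no match
5 → no match
6 → match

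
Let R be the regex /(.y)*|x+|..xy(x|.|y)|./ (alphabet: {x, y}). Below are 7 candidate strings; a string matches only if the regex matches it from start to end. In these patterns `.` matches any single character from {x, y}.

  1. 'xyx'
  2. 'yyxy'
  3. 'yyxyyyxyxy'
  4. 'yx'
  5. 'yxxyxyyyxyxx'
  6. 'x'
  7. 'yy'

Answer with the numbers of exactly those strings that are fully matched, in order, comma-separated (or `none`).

2, 3, 6, 7

1 → no match
2 → match
3 → match
4 → no match
5 → no match
6 → match
7 → match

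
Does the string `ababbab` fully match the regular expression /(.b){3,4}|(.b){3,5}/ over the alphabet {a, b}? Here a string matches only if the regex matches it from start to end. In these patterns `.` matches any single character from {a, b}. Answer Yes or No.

No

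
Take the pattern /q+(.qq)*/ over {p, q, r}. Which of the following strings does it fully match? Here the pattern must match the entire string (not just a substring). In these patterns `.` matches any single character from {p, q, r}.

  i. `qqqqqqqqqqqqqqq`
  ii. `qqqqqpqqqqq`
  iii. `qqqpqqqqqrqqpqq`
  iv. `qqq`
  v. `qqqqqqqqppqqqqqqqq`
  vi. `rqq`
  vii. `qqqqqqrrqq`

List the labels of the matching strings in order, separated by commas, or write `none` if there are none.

i, ii, iii, iv

i → match
ii → match
iii → match
iv → match
v → no match
vi → no match — must start with `q`
vii → no match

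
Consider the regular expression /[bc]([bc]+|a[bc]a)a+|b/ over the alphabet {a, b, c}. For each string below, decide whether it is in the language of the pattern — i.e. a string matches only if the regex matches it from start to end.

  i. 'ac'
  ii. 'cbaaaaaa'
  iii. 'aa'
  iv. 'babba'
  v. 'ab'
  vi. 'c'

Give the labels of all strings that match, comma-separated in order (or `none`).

i → no match
ii → match
iii → no match
iv → no match
v → no match
vi → no match

ii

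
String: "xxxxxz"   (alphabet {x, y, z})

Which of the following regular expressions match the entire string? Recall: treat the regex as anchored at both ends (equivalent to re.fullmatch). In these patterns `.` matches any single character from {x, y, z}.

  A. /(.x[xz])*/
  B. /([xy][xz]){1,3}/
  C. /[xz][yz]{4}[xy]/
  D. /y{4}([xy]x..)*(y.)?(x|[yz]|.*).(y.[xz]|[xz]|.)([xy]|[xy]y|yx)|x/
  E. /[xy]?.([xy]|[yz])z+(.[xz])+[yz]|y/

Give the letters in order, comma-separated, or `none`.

A → match
B → match
C → no match
D → no match
E → no match

A, B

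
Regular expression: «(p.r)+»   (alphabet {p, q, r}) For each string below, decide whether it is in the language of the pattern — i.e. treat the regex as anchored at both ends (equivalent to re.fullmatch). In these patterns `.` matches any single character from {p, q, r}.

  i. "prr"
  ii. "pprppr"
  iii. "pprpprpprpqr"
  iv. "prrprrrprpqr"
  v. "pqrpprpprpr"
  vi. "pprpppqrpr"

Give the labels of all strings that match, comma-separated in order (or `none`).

i, ii, iii

i → match
ii → match
iii → match
iv → no match
v → no match
vi → no match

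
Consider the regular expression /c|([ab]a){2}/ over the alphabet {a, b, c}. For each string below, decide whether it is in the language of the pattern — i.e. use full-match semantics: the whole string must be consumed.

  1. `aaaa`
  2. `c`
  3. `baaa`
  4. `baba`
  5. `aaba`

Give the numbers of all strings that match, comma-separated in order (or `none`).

1. `aaaa` → match
2. `c` → match
3. `baaa` → match
4. `baba` → match
5. `aaba` → match

1, 2, 3, 4, 5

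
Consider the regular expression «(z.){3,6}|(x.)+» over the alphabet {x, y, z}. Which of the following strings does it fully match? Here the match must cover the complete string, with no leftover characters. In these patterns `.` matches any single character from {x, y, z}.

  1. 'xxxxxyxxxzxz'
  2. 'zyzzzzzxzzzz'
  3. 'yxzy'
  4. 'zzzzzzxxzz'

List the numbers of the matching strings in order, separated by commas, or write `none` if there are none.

1, 2

1. 'xxxxxyxxxzxz' → match
2. 'zyzzzzzxzzzz' → match
3. 'yxzy' → no match
4. 'zzzzzzxxzz' → no match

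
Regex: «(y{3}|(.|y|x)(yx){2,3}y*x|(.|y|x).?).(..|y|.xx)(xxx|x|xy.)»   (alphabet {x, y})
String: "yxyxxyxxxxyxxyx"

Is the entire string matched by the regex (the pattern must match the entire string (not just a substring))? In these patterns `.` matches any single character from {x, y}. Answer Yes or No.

No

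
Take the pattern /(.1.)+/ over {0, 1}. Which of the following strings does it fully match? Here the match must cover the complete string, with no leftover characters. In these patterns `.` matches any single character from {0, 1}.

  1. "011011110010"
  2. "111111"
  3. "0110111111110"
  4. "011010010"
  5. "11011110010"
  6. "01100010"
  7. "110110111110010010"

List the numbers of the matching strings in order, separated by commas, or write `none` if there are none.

1 → match
2 → match
3 → no match
4 → match
5 → no match
6 → no match
7 → match

1, 2, 4, 7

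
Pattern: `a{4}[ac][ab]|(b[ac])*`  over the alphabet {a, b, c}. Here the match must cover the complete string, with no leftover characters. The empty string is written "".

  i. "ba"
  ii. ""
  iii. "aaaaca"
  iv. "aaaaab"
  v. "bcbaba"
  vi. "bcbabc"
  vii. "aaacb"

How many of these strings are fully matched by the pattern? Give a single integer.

6

i → match
ii → match
iii → match
iv → match
v → match
vi → match
vii → no match
Total matched: 6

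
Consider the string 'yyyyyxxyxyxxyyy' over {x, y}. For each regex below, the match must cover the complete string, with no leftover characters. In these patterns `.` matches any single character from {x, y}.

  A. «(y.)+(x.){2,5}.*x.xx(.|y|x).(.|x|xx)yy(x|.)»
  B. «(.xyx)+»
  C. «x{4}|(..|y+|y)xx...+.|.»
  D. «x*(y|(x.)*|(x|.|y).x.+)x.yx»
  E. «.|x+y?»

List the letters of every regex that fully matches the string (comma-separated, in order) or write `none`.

C

A → no match
B → no match — must end with 'xyx'
C → match
D → no match — must end with 'yx'
E → no match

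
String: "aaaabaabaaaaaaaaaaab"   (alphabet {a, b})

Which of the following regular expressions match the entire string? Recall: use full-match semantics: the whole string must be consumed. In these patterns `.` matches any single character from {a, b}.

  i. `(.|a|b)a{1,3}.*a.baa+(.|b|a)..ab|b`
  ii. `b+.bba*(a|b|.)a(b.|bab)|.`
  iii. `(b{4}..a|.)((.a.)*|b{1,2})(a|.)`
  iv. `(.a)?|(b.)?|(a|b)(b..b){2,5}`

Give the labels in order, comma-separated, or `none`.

i → match
ii → no match
iii → match
iv → no match

i, iii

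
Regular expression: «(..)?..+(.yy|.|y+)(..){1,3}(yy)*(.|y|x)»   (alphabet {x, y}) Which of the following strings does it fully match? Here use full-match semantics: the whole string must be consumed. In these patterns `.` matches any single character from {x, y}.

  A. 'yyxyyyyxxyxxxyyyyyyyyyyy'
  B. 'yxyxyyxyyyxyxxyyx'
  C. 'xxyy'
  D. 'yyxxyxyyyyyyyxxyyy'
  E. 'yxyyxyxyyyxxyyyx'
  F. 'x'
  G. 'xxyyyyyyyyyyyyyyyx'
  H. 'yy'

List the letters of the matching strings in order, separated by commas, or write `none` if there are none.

A → match
B → match
C → no match
D → match
E → match
F → no match
G → match
H → no match

A, B, D, E, G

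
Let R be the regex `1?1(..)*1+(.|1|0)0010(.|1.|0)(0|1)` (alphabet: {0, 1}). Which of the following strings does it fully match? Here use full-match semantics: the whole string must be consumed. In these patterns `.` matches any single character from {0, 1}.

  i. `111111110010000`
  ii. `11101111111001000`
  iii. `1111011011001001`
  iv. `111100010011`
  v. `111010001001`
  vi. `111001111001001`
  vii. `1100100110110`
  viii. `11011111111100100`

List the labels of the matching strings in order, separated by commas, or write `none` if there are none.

ii, iii, v, vi

i → no match
ii → match
iii → match
iv → no match
v → match
vi → match
vii → no match
viii → no match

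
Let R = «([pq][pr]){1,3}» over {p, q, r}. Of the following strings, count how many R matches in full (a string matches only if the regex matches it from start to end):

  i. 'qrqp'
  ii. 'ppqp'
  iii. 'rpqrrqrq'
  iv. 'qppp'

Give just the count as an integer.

i → match
ii → match
iii → no match
iv → match
Total matched: 3

3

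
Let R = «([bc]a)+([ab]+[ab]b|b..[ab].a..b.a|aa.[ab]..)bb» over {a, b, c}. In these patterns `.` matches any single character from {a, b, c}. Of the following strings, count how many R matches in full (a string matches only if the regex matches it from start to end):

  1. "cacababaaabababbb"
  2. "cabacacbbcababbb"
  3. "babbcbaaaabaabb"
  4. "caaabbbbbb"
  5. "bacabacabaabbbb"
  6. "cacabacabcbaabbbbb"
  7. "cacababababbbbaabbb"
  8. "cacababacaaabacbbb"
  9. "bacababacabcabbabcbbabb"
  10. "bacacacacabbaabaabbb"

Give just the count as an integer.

8

1 → match
2 → no match
3 → match
4. "caaabbbbbb" → match
5 → match
6 → no match
7 → match
8 → match
9 → match
10 → match
Total matched: 8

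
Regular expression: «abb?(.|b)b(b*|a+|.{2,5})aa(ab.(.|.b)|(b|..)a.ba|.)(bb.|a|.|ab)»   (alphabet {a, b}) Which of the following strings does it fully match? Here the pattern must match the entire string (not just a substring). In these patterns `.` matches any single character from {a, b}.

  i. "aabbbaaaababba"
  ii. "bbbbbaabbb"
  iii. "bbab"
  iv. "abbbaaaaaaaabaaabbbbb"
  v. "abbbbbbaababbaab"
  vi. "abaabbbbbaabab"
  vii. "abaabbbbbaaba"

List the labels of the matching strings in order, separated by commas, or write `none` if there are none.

i → no match — must start with "ab"
ii → no match — must start with "ab"
iii → no match — must start with "ab"
iv → no match
v → match
vi → no match
vii → no match

v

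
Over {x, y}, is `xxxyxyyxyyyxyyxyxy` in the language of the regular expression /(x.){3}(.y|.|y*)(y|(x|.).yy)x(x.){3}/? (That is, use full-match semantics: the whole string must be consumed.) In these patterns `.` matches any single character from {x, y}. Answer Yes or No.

No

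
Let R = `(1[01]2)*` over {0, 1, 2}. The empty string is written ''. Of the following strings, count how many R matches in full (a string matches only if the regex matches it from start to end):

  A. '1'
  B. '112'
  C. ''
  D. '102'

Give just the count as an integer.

A. '1' → no match
B. '112' → match
C. '' → match
D. '102' → match
Total matched: 3

3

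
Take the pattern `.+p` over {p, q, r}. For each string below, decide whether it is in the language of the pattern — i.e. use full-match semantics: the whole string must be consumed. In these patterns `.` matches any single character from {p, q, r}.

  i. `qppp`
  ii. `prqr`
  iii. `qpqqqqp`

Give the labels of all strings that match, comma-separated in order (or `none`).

i, iii

i → match
ii → no match — must end with `p`
iii → match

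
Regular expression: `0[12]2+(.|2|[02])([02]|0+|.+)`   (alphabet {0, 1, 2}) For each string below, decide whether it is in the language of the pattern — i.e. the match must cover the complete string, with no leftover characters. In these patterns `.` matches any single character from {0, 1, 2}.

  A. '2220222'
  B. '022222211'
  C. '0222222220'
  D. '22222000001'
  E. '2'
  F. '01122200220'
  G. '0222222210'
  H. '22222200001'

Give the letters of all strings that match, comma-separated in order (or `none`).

B, C, G

A → no match — must start with '0'
B → match
C → match
D → no match — must start with '0'
E → no match — must start with '0'
F → no match
G → match
H → no match — must start with '0'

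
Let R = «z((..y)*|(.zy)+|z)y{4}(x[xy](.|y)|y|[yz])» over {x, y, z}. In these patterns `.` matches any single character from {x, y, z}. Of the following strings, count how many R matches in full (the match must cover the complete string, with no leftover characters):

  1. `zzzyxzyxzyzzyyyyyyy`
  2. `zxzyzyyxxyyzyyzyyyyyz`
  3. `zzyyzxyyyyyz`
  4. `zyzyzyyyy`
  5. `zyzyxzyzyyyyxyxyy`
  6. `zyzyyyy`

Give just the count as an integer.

2

1 → no match
2 → match
3 → match
4 → no match
5 → no match
6 → no match
Total matched: 2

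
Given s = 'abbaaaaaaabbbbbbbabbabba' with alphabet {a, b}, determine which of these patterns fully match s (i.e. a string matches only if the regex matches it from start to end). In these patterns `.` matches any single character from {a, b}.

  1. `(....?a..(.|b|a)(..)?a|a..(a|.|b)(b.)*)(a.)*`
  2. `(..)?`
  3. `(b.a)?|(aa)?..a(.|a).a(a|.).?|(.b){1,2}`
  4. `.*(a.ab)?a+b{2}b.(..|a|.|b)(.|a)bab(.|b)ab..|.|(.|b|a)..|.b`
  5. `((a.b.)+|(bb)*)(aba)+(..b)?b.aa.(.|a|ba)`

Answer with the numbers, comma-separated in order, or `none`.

4

1 → no match
2 → no match
3 → no match
4 → match
5 → no match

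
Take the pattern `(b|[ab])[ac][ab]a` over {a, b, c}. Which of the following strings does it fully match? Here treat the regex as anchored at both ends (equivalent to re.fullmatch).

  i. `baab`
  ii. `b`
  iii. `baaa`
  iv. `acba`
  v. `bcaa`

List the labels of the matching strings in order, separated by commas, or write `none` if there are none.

iii, iv, v

i → no match — must end with `a`
ii → no match — must end with `a`
iii → match
iv → match
v → match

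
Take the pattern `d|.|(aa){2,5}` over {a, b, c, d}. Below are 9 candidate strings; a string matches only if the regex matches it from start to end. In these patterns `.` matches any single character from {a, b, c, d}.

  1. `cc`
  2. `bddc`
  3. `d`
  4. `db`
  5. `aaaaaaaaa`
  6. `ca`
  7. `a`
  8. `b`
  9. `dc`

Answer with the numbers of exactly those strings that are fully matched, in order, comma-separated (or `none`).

3, 7, 8

1 → no match
2 → no match
3 → match
4 → no match
5 → no match
6 → no match
7 → match
8 → match
9 → no match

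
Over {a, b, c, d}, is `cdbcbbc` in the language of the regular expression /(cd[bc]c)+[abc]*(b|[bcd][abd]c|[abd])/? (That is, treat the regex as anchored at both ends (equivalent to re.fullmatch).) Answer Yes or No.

Yes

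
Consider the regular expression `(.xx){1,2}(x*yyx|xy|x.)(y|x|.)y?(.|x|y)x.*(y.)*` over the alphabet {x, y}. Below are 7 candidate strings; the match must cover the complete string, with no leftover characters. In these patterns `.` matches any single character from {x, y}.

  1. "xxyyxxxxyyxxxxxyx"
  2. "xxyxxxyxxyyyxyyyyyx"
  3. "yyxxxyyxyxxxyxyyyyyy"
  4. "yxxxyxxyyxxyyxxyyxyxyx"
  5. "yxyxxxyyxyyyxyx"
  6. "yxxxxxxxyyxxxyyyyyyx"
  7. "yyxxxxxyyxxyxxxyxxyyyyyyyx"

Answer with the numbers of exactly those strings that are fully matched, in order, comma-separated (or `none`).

1 → no match
2 → no match
3 → no match
4 → no match
5 → no match
6 → match
7 → no match

6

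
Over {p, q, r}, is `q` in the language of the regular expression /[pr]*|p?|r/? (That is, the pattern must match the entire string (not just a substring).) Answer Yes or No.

No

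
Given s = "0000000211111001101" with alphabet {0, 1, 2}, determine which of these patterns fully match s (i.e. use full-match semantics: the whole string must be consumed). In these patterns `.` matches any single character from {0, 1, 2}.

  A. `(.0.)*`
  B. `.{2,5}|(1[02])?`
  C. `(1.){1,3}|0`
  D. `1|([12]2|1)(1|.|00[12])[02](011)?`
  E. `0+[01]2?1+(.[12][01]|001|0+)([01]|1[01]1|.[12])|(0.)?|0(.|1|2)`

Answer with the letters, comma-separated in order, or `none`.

A → no match
B → no match
C → no match
D → no match
E → match

E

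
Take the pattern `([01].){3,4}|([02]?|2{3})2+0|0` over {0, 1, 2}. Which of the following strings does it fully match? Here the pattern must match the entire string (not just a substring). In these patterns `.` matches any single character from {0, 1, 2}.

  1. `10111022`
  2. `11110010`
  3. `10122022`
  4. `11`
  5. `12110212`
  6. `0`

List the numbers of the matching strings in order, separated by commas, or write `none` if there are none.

2, 5, 6

1. `10111022` → no match
2. `11110010` → match
3. `10122022` → no match
4. `11` → no match
5. `12110212` → match
6. `0` → match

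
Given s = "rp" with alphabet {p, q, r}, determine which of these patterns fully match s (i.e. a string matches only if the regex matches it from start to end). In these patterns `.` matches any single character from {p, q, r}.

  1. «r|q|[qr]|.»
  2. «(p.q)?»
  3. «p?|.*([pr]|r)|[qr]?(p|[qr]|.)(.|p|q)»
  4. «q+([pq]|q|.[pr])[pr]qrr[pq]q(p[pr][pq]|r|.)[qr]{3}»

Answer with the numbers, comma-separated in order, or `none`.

3

1 → no match
2 → no match
3 → match
4 → no match — must start with "q"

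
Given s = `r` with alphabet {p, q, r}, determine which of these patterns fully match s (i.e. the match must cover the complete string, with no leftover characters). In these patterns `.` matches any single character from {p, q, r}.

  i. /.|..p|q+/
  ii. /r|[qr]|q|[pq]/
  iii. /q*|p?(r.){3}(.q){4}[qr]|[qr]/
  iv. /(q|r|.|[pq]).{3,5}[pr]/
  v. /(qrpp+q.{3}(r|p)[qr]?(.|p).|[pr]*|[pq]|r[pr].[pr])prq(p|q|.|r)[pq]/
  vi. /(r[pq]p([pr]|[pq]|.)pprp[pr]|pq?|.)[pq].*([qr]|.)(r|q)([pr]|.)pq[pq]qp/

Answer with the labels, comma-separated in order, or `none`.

i → match
ii → match
iii → match
iv → no match
v → no match
vi → no match — must end with `qp`

i, ii, iii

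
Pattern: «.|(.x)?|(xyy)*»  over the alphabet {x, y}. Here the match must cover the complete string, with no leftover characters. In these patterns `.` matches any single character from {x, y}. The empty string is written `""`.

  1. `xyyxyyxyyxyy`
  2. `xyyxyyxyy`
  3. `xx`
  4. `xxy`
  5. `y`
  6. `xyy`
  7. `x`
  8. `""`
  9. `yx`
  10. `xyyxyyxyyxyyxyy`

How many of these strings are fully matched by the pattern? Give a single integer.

9

1. `xyyxyyxyyxyy` → match
2. `xyyxyyxyy` → match
3. `xx` → match
4. `xxy` → no match
5. `y` → match
6. `xyy` → match
7. `x` → match
8. `""` → match
9. `yx` → match
10 → match
Total matched: 9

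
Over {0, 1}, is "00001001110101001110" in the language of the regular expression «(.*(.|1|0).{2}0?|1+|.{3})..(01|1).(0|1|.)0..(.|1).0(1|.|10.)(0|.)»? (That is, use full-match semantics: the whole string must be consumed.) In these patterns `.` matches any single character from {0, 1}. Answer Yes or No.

No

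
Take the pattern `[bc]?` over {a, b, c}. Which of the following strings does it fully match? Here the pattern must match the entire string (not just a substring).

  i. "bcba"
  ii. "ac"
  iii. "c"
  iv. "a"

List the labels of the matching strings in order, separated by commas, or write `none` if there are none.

i. "bcba" → no match
ii. "ac" → no match
iii. "c" → match
iv. "a" → no match

iii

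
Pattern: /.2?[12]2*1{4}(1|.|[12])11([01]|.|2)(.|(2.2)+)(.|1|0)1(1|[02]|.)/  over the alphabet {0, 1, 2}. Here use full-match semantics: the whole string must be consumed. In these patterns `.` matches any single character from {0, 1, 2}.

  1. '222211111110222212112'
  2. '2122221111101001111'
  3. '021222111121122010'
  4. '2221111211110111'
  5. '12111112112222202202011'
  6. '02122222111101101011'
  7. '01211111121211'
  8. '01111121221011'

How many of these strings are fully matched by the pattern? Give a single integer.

4

1 → match
2 → no match
3 → match
4 → no match
5 → match
6 → match
7 → no match
8 → no match
Total matched: 4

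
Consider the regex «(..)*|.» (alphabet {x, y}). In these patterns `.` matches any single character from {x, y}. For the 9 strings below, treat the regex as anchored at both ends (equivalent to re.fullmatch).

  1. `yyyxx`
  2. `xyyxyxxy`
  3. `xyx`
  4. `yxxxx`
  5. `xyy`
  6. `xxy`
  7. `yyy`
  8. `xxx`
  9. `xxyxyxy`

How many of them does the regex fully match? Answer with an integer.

1

1 → no match
2 → match
3 → no match
4 → no match
5 → no match
6 → no match
7 → no match
8 → no match
9 → no match
Total matched: 1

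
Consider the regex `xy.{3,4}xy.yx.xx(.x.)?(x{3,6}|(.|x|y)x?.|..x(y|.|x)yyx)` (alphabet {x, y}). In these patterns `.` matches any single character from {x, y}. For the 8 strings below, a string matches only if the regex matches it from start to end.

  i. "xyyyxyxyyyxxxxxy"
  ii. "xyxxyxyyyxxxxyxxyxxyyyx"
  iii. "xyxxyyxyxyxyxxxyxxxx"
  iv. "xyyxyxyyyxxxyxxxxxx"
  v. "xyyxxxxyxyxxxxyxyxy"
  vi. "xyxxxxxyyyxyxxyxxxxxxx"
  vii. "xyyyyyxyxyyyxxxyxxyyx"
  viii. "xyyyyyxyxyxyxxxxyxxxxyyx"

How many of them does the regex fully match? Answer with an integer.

i → match
ii → match
iii → no match
iv → no match
v → match
vi → match
vii → no match
viii → match
Total matched: 5

5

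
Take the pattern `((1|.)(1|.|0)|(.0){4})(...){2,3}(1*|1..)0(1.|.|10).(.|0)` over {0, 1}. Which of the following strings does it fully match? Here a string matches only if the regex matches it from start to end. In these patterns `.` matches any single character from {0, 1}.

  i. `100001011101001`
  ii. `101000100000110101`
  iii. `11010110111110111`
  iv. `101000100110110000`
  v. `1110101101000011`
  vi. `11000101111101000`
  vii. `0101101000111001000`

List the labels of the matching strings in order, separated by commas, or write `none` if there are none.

i, ii, iii, iv, vi, vii

i → match
ii → match
iii → match
iv → match
v → no match
vi → match
vii → match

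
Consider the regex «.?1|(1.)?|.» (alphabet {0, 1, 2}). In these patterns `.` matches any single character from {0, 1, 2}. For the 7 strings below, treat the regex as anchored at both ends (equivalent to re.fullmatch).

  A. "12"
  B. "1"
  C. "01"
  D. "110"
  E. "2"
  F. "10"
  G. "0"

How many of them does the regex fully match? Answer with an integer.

6

A → match
B → match
C → match
D → no match
E → match
F → match
G → match
Total matched: 6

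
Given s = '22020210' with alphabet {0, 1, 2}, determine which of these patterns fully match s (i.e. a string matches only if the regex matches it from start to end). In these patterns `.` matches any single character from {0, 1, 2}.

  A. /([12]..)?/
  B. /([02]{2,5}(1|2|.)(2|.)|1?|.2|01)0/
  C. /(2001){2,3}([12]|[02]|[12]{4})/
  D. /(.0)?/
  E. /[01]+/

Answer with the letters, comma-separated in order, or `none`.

A → no match
B → match
C → no match — must start with '2001'
D → no match
E → no match

B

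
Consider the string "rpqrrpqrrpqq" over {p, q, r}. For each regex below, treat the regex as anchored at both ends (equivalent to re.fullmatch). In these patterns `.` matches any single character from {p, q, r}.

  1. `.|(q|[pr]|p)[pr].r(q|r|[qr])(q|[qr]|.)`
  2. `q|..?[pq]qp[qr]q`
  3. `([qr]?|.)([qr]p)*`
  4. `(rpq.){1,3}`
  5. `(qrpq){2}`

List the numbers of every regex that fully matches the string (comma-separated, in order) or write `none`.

1 → no match
2 → no match
3 → no match
4 → match
5 → no match — must start with "qrpq"

4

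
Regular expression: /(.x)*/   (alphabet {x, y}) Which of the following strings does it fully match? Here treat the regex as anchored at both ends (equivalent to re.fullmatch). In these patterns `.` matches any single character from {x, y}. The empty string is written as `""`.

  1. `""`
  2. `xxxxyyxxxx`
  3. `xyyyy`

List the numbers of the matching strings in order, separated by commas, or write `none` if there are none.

1

1 → match
2 → no match
3 → no match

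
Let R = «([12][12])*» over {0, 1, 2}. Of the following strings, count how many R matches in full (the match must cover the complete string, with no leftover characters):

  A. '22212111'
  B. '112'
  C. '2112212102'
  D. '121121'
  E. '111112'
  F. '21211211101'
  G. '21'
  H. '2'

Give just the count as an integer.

4

A → match
B → no match
C → no match
D → match
E → match
F → no match
G → match
H → no match
Total matched: 4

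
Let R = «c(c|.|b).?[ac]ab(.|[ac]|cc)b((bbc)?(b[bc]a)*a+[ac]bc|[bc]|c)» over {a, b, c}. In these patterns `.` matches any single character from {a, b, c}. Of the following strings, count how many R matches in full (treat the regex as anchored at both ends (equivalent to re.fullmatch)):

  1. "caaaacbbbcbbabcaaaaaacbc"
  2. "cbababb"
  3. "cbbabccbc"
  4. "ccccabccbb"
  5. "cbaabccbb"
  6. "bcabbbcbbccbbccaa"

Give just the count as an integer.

2

1 → no match
2. "cbababb" → no match
3. "cbbabccbc" → no match
4. "ccccabccbb" → match
5. "cbaabccbb" → match
6 → no match — must start with "c"
Total matched: 2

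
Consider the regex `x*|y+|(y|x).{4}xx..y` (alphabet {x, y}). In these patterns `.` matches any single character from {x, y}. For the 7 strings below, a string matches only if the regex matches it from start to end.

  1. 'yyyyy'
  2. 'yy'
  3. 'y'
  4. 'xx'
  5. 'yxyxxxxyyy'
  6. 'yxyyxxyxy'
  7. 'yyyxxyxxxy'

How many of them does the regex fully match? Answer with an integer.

5

1. 'yyyyy' → match
2. 'yy' → match
3. 'y' → match
4. 'xx' → match
5. 'yxyxxxxyyy' → match
6. 'yxyyxxyxy' → no match
7. 'yyyxxyxxxy' → no match
Total matched: 5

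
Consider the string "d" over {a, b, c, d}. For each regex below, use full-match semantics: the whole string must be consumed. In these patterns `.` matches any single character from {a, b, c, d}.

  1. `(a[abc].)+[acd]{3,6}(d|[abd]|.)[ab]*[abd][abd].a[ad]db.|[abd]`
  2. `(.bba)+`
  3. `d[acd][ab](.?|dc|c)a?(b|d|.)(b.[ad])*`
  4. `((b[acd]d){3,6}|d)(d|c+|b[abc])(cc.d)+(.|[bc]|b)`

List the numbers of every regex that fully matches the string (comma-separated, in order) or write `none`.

1 → match
2 → no match — must end with "bba"
3 → no match
4 → no match

1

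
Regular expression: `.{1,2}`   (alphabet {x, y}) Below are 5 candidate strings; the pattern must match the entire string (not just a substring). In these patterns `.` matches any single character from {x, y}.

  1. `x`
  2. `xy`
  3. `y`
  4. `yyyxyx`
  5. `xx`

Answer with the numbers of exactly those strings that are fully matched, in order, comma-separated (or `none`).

1, 2, 3, 5

1 → match
2 → match
3 → match
4 → no match
5 → match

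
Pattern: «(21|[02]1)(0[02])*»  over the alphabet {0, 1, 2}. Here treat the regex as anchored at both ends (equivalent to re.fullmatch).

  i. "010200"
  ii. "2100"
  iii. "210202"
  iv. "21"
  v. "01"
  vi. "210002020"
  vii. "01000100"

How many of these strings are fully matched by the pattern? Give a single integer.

i → match
ii → match
iii → match
iv → match
v → match
vi → no match
vii → no match
Total matched: 5

5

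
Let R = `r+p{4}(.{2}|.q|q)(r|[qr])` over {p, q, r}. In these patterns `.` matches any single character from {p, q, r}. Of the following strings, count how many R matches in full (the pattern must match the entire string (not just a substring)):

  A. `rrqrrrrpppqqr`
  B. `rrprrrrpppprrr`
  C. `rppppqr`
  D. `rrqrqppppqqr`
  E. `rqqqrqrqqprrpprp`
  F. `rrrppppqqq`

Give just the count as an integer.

A → no match
B → no match
C → match
D → no match
E → no match
F → match
Total matched: 2

2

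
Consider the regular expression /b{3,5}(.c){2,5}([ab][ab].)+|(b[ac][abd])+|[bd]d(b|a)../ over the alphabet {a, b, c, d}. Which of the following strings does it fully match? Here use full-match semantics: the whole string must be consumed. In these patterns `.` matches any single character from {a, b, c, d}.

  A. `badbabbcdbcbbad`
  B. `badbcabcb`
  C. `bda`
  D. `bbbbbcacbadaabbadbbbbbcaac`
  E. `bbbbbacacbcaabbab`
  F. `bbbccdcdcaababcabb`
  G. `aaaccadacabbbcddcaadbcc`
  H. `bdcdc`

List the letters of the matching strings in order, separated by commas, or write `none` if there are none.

A, B, D, E, F

A → match
B → match
C → no match
D → match
E → match
F → match
G → no match
H → no match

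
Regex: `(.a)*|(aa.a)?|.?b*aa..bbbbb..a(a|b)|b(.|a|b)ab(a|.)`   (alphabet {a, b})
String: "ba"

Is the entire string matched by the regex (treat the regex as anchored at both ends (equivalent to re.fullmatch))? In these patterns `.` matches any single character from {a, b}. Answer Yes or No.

Yes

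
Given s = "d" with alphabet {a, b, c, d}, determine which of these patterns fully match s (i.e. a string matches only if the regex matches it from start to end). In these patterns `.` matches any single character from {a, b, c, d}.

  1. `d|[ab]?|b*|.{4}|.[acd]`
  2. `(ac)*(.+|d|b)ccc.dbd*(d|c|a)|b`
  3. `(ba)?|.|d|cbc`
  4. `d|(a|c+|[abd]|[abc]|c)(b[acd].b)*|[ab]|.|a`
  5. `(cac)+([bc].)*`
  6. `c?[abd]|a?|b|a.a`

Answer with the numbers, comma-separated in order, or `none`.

1, 3, 4, 6

1 → match
2 → no match
3 → match
4 → match
5 → no match — must start with "cac"
6 → match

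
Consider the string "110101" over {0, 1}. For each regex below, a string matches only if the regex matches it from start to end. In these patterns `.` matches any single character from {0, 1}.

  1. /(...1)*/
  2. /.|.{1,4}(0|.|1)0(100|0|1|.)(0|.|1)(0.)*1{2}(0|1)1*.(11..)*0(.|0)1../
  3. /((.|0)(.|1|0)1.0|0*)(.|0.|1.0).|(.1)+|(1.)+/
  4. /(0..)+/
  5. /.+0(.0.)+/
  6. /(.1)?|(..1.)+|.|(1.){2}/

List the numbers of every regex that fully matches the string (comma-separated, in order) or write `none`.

3, 5

1 → no match
2 → no match
3 → match
4 → no match — must start with "0"
5 → match
6 → no match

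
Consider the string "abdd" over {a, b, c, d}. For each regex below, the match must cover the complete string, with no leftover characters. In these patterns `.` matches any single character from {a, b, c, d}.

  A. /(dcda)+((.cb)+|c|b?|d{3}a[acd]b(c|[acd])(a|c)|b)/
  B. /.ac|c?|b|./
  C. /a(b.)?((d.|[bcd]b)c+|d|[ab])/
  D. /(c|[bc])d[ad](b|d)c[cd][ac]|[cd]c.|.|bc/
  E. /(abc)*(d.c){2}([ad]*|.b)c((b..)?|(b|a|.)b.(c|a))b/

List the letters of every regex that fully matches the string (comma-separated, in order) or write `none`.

A → no match — must start with "dcda"
B → no match
C → match
D → no match
E → no match — must end with "b"

C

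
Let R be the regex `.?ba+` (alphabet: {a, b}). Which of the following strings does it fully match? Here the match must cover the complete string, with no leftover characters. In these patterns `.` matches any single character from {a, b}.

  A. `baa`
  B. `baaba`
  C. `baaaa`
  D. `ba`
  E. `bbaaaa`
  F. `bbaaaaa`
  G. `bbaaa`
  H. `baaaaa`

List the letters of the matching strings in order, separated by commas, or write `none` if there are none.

A → match
B → no match
C → match
D → match
E → match
F → match
G → match
H → match

A, C, D, E, F, G, H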